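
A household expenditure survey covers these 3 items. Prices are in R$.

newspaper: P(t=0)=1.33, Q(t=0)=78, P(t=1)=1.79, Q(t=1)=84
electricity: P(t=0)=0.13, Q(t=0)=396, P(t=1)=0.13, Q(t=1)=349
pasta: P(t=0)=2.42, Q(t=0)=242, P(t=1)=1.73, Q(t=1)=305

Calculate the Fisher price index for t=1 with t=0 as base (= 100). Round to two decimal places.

81.55

Laspeyres component (base-period weights):
ΣP(t=1)Q(t=0) = 1.79×78 + 0.13×396 + 1.73×242 = 139.62 + 51.48 + 418.66 = 609.76
ΣP(t=0)Q(t=0) = 1.33×78 + 0.13×396 + 2.42×242 = 103.74 + 51.48 + 585.64 = 740.86
L = 609.76 / 740.86 × 100 = 82.3043
Paasche component (current-period weights):
ΣP(t=1)Q(t=1) = 1.79×84 + 0.13×349 + 1.73×305 = 150.36 + 45.37 + 527.65 = 723.38
ΣP(t=0)Q(t=1) = 1.33×84 + 0.13×349 + 2.42×305 = 111.72 + 45.37 + 738.1 = 895.19
P = 723.38 / 895.19 × 100 = 80.8074
Fisher = √(L × P) = √(82.3043 × 80.8074) = 81.5525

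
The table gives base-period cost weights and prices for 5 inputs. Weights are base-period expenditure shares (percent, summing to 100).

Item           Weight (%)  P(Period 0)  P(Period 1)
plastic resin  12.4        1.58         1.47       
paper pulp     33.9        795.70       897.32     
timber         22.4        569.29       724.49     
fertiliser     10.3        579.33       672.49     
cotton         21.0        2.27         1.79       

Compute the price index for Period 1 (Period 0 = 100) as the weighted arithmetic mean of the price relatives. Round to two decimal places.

106.79

plastic resin: 12.4 × (1.47/1.58) = 12.4 × 0.930380 = 11.5367
paper pulp: 33.9 × (897.32/795.70) = 33.9 × 1.127711 = 38.2294
timber: 22.4 × (724.49/569.29) = 22.4 × 1.272620 = 28.5067
fertiliser: 10.3 × (672.49/579.33) = 10.3 × 1.160806 = 11.9563
cotton: 21.0 × (1.79/2.27) = 21.0 × 0.788546 = 16.5595
Index = Σ wᵢ·(p₁ᵢ/p₀ᵢ) = 11.5367 + 38.2294 + 28.5067 + 11.9563 + 16.5595 = 106.7886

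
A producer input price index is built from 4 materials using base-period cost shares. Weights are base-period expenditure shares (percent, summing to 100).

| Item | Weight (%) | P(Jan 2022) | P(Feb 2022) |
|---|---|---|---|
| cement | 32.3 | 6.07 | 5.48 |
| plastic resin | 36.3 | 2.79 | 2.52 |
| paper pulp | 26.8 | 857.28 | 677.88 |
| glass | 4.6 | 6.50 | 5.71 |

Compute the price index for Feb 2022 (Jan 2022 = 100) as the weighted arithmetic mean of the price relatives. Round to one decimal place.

cement: 32.3 × (5.48/6.07) = 32.3 × 0.902801 = 29.1605
plastic resin: 36.3 × (2.52/2.79) = 36.3 × 0.903226 = 32.7871
paper pulp: 26.8 × (677.88/857.28) = 26.8 × 0.790733 = 21.1917
glass: 4.6 × (5.71/6.50) = 4.6 × 0.878462 = 4.0409
Index = Σ wᵢ·(p₁ᵢ/p₀ᵢ) = 29.1605 + 32.7871 + 21.1917 + 4.0409 = 87.1801

87.2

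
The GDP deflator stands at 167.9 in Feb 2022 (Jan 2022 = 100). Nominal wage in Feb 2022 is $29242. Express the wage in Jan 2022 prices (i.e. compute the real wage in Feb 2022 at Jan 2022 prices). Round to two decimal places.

Real = Nominal ÷ (Index/100) = 29242 ÷ (167.9/100)
     = 29242 ÷ 1.679 = 17416.3192

17416.32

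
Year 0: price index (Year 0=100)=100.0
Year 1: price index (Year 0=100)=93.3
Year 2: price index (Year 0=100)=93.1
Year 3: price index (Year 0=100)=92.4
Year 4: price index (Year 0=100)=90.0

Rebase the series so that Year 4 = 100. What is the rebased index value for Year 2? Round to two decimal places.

103.44

Rebased(Year 2) = 93.1 / 90.0 × 100 = 103.4444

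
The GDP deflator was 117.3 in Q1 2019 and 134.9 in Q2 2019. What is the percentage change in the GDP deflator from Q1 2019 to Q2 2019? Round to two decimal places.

15.00%

Change = (134.9 − 117.3) / 117.3 × 100
       = 17.6 / 117.3 × 100 = 15.0043%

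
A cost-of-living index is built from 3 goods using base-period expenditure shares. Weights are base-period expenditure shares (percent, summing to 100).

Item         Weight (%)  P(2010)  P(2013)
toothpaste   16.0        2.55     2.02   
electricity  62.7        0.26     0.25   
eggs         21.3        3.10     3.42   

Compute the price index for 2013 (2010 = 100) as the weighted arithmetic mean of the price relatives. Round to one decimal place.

96.5

toothpaste: 16.0 × (2.02/2.55) = 16.0 × 0.792157 = 12.6745
electricity: 62.7 × (0.25/0.26) = 62.7 × 0.961538 = 60.2885
eggs: 21.3 × (3.42/3.10) = 21.3 × 1.103226 = 23.4987
Index = Σ wᵢ·(p₁ᵢ/p₀ᵢ) = 12.6745 + 60.2885 + 23.4987 = 96.4617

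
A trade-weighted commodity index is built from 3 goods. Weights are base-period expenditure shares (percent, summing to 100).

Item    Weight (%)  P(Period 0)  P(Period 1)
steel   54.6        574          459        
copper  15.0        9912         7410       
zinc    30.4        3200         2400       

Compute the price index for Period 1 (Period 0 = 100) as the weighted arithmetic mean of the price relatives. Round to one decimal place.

77.7

steel: 54.6 × (459/574) = 54.6 × 0.799652 = 43.6610
copper: 15.0 × (7410/9912) = 15.0 × 0.747579 = 11.2137
zinc: 30.4 × (2400/3200) = 30.4 × 0.750000 = 22.8000
Index = Σ wᵢ·(p₁ᵢ/p₀ᵢ) = 43.6610 + 11.2137 + 22.8000 = 77.6747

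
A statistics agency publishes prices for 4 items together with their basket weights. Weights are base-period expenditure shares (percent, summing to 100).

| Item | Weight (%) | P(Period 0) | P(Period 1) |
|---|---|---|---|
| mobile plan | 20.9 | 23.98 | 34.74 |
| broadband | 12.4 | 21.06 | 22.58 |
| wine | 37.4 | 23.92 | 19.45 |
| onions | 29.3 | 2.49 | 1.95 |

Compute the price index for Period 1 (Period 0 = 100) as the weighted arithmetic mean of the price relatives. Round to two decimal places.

96.93

mobile plan: 20.9 × (34.74/23.98) = 20.9 × 1.448707 = 30.2780
broadband: 12.4 × (22.58/21.06) = 12.4 × 1.072175 = 13.2950
wine: 37.4 × (19.45/23.92) = 37.4 × 0.813127 = 30.4110
onions: 29.3 × (1.95/2.49) = 29.3 × 0.783133 = 22.9458
Index = Σ wᵢ·(p₁ᵢ/p₀ᵢ) = 30.2780 + 13.2950 + 30.4110 + 22.9458 = 96.9297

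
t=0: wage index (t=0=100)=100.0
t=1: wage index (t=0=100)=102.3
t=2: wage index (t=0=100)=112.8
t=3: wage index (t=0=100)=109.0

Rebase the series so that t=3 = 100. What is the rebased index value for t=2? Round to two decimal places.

103.49

Rebased(t=2) = 112.8 / 109.0 × 100 = 103.4862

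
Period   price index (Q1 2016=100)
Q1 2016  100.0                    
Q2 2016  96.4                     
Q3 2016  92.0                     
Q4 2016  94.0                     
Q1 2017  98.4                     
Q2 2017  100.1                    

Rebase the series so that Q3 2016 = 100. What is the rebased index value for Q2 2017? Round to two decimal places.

Rebased(Q2 2017) = 100.1 / 92.0 × 100 = 108.8043

108.80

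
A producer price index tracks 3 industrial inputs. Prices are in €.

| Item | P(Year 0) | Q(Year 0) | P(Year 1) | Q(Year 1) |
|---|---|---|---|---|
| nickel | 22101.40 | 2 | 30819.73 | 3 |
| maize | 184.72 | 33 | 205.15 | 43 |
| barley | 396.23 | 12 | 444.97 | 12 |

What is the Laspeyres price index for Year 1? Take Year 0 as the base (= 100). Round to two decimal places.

Laspeyres price index uses base-period quantities as weights.
ΣP(Year 1)·Q(Year 0) = 30819.73×2 + 205.15×33 + 444.97×12 = 61639.46 + 6769.95 + 5339.64 = 73749.05
ΣP(Year 0)·Q(Year 0) = 22101.40×2 + 184.72×33 + 396.23×12 = 44202.8 + 6095.76 + 4754.76 = 55053.32
Index = 73749.05 / 55053.32 × 100 = 133.9593

133.96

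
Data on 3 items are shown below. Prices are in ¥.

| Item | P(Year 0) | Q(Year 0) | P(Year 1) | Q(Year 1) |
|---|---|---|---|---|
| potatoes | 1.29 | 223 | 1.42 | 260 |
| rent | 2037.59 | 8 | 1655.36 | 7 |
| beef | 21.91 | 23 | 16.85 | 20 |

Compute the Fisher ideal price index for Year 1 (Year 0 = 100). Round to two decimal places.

81.68

Laspeyres component (base-period weights):
ΣP(Year 1)Q(Year 0) = 1.42×223 + 1655.36×8 + 16.85×23 = 316.66 + 13242.88 + 387.55 = 13947.09
ΣP(Year 0)Q(Year 0) = 1.29×223 + 2037.59×8 + 21.91×23 = 287.67 + 16300.72 + 503.93 = 17092.32
L = 13947.09 / 17092.32 × 100 = 81.5986
Paasche component (current-period weights):
ΣP(Year 1)Q(Year 1) = 1.42×260 + 1655.36×7 + 16.85×20 = 369.2 + 11587.52 + 337 = 12293.72
ΣP(Year 0)Q(Year 1) = 1.29×260 + 2037.59×7 + 21.91×20 = 335.4 + 14263.13 + 438.2 = 15036.73
P = 12293.72 / 15036.73 × 100 = 81.7579
Fisher = √(L × P) = √(81.5986 × 81.7579) = 81.6782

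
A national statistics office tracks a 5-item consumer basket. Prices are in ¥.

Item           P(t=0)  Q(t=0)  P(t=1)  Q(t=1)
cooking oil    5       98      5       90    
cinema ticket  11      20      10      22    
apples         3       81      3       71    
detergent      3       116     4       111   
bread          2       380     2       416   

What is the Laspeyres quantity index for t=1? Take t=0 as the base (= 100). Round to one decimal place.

100.4

Laspeyres quantity index uses base-period prices as weights.
ΣP(t=0)·Q(t=1) = 5×90 + 11×22 + 3×71 + 3×111 + 2×416 = 450 + 242 + 213 + 333 + 832 = 2070
ΣP(t=0)·Q(t=0) = 5×98 + 11×20 + 3×81 + 3×116 + 2×380 = 490 + 220 + 243 + 348 + 760 = 2061
Index = 2070 / 2061 × 100 = 100.4367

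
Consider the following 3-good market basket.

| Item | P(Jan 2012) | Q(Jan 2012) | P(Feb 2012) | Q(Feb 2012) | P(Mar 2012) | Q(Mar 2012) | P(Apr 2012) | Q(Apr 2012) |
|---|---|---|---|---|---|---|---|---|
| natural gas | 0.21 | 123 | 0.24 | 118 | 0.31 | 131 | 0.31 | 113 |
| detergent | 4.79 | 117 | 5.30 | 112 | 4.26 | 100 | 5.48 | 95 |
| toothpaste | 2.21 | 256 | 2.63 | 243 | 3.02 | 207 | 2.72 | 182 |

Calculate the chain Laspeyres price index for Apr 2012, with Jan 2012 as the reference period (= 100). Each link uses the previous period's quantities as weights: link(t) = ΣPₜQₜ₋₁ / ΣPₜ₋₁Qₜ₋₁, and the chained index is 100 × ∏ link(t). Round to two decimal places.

Link Jan 2012→Feb 2012:
ΣP(Feb 2012)Q(Jan 2012) = 0.24×123 + 5.30×117 + 2.63×256 = 29.52 + 620.1 + 673.28 = 1322.9
ΣP(Jan 2012)Q(Jan 2012) = 0.21×123 + 4.79×117 + 2.21×256 = 25.83 + 560.43 + 565.76 = 1152.02
link = 1322.9/1152.02 = 1.148331
Link Feb 2012→Mar 2012:
ΣP(Mar 2012)Q(Feb 2012) = 0.31×118 + 4.26×112 + 3.02×243 = 36.58 + 477.12 + 733.86 = 1247.56
ΣP(Feb 2012)Q(Feb 2012) = 0.24×118 + 5.30×112 + 2.63×243 = 28.32 + 593.6 + 639.09 = 1261.01
link = 1247.56/1261.01 = 0.989334
Link Mar 2012→Apr 2012:
ΣP(Apr 2012)Q(Mar 2012) = 0.31×131 + 5.48×100 + 2.72×207 = 40.61 + 548 + 563.04 = 1151.65
ΣP(Mar 2012)Q(Mar 2012) = 0.31×131 + 4.26×100 + 3.02×207 = 40.61 + 426 + 625.14 = 1091.75
link = 1151.65/1091.75 = 1.054866
Chained index = 100 × 1.148331 × 0.989334 × 1.054866 = 119.8415

119.84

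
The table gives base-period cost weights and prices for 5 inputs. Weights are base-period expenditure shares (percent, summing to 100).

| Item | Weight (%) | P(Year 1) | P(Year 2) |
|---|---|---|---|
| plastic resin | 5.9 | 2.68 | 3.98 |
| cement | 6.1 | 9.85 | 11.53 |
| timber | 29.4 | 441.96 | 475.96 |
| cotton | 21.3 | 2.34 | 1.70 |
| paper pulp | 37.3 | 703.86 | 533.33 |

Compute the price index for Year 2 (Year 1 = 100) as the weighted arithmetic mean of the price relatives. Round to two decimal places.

plastic resin: 5.9 × (3.98/2.68) = 5.9 × 1.485075 = 8.7619
cement: 6.1 × (11.53/9.85) = 6.1 × 1.170558 = 7.1404
timber: 29.4 × (475.96/441.96) = 29.4 × 1.076930 = 31.6617
cotton: 21.3 × (1.70/2.34) = 21.3 × 0.726496 = 15.4744
paper pulp: 37.3 × (533.33/703.86) = 37.3 × 0.757722 = 28.2630
Index = Σ wᵢ·(p₁ᵢ/p₀ᵢ) = 8.7619 + 7.1404 + 31.6617 + 15.4744 + 28.2630 = 91.3015

91.30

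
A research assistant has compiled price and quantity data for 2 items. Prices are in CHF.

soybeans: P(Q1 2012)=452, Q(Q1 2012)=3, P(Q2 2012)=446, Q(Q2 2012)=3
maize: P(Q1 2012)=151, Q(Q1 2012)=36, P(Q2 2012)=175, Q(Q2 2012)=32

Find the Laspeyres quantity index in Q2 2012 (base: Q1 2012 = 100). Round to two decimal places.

Laspeyres quantity index uses base-period prices as weights.
ΣP(Q1 2012)·Q(Q2 2012) = 452×3 + 151×32 = 1356 + 4832 = 6188
ΣP(Q1 2012)·Q(Q1 2012) = 452×3 + 151×36 = 1356 + 5436 = 6792
Index = 6188 / 6792 × 100 = 91.1072

91.11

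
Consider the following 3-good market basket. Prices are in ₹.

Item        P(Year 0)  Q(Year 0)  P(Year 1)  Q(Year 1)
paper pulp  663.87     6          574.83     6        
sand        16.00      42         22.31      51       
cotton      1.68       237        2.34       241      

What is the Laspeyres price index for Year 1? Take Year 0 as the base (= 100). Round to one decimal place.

Laspeyres price index uses base-period quantities as weights.
ΣP(Year 1)·Q(Year 0) = 574.83×6 + 22.31×42 + 2.34×237 = 3448.98 + 937.02 + 554.58 = 4940.58
ΣP(Year 0)·Q(Year 0) = 663.87×6 + 16.00×42 + 1.68×237 = 3983.22 + 672 + 398.16 = 5053.38
Index = 4940.58 / 5053.38 × 100 = 97.7678

97.8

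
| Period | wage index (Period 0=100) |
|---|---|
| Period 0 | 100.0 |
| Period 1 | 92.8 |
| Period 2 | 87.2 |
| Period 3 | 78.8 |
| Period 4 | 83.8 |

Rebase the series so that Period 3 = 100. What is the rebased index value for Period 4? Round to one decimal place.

Rebased(Period 4) = 83.8 / 78.8 × 100 = 106.3452

106.3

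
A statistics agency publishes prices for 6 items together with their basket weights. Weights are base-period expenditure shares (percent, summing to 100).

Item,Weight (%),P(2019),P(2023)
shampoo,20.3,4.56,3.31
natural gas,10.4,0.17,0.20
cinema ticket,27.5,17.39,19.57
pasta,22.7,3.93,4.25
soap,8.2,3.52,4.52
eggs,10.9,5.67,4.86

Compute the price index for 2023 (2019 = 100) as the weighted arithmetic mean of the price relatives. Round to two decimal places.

102.34

shampoo: 20.3 × (3.31/4.56) = 20.3 × 0.725877 = 14.7353
natural gas: 10.4 × (0.20/0.17) = 10.4 × 1.176471 = 12.2353
cinema ticket: 27.5 × (19.57/17.39) = 27.5 × 1.125359 = 30.9474
pasta: 22.7 × (4.25/3.93) = 22.7 × 1.081425 = 24.5483
soap: 8.2 × (4.52/3.52) = 8.2 × 1.284091 = 10.5295
eggs: 10.9 × (4.86/5.67) = 10.9 × 0.857143 = 9.3429
Index = Σ wᵢ·(p₁ᵢ/p₀ᵢ) = 14.7353 + 12.2353 + 30.9474 + 24.5483 + 10.5295 + 9.3429 = 102.3387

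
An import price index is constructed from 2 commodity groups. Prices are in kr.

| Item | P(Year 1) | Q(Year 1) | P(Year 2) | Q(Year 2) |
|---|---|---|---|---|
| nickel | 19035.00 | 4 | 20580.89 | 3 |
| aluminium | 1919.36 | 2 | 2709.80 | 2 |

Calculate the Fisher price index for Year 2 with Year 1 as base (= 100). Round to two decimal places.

109.96

Laspeyres component (base-period weights):
ΣP(Year 2)Q(Year 1) = 20580.89×4 + 2709.80×2 = 82323.56 + 5419.6 = 87743.16
ΣP(Year 1)Q(Year 1) = 19035.00×4 + 1919.36×2 = 76140 + 3838.72 = 79978.72
L = 87743.16 / 79978.72 × 100 = 109.7081
Paasche component (current-period weights):
ΣP(Year 2)Q(Year 2) = 20580.89×3 + 2709.80×2 = 61742.67 + 5419.6 = 67162.27
ΣP(Year 1)Q(Year 2) = 19035.00×3 + 1919.36×2 = 57105 + 3838.72 = 60943.72
P = 67162.27 / 60943.72 × 100 = 110.2038
Fisher = √(L × P) = √(109.7081 × 110.2038) = 109.9557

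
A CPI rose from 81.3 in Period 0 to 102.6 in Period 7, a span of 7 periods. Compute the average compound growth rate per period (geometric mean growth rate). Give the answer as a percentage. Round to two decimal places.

Growth factor = (102.6/81.3)^(1/7) = (1.261993)^(1/7) = 1.033800
Growth rate = 1.033800 − 1 = 0.033800 = 3.3800%

3.38%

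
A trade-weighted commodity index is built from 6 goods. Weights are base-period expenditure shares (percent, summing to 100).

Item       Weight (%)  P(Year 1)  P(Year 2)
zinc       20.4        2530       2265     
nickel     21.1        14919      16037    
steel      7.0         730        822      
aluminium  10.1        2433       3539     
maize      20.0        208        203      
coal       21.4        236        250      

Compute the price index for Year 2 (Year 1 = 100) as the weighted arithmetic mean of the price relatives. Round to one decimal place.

zinc: 20.4 × (2265/2530) = 20.4 × 0.895257 = 18.2632
nickel: 21.1 × (16037/14919) = 21.1 × 1.074938 = 22.6812
steel: 7.0 × (822/730) = 7.0 × 1.126027 = 7.8822
aluminium: 10.1 × (3539/2433) = 10.1 × 1.454583 = 14.6913
maize: 20.0 × (203/208) = 20.0 × 0.975962 = 19.5192
coal: 21.4 × (250/236) = 21.4 × 1.059322 = 22.6695
Index = Σ wᵢ·(p₁ᵢ/p₀ᵢ) = 18.2632 + 22.6812 + 7.8822 + 14.6913 + 19.5192 + 22.6695 = 105.7066

105.7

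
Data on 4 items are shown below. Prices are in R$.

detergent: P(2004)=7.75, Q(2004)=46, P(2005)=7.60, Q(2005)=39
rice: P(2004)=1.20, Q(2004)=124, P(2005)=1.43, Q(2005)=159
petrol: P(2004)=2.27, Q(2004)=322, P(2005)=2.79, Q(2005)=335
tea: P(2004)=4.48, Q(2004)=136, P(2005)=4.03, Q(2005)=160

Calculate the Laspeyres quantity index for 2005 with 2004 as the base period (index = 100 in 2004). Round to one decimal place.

Laspeyres quantity index uses base-period prices as weights.
ΣP(2004)·Q(2005) = 7.75×39 + 1.20×159 + 2.27×335 + 4.48×160 = 302.25 + 190.8 + 760.45 + 716.8 = 1970.3
ΣP(2004)·Q(2004) = 7.75×46 + 1.20×124 + 2.27×322 + 4.48×136 = 356.5 + 148.8 + 730.94 + 609.28 = 1845.52
Index = 1970.3 / 1845.52 × 100 = 106.7612

106.8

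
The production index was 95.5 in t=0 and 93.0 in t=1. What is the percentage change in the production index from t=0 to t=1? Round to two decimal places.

Change = (93.0 − 95.5) / 95.5 × 100
       = -2.5 / 95.5 × 100 = -2.6178%

-2.62%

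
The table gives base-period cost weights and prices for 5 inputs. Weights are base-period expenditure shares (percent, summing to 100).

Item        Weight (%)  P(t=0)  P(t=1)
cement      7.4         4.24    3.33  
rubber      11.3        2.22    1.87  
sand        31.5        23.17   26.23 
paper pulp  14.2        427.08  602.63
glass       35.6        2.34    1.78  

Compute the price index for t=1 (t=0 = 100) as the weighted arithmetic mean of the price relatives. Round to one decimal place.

98.1

cement: 7.4 × (3.33/4.24) = 7.4 × 0.785377 = 5.8118
rubber: 11.3 × (1.87/2.22) = 11.3 × 0.842342 = 9.5185
sand: 31.5 × (26.23/23.17) = 31.5 × 1.132067 = 35.6601
paper pulp: 14.2 × (602.63/427.08) = 14.2 × 1.411047 = 20.0369
glass: 35.6 × (1.78/2.34) = 35.6 × 0.760684 = 27.0803
Index = Σ wᵢ·(p₁ᵢ/p₀ᵢ) = 5.8118 + 9.5185 + 35.6601 + 20.0369 + 27.0803 = 98.1076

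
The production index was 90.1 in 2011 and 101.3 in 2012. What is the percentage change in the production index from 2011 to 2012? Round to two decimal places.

12.43%

Change = (101.3 − 90.1) / 90.1 × 100
       = 11.2 / 90.1 × 100 = 12.4306%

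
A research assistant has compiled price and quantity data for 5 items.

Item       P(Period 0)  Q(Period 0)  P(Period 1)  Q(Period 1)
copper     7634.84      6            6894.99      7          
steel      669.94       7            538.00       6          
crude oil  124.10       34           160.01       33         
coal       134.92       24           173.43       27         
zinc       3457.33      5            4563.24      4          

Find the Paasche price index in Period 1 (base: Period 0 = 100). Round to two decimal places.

Paasche price index uses current-period quantities as weights.
ΣP(Period 1)·Q(Period 1) = 6894.99×7 + 538.00×6 + 160.01×33 + 173.43×27 + 4563.24×4 = 48264.93 + 3228 + 5280.33 + 4682.61 + 18252.96 = 79708.83
ΣP(Period 0)·Q(Period 1) = 7634.84×7 + 669.94×6 + 124.10×33 + 134.92×27 + 3457.33×4 = 53443.88 + 4019.64 + 4095.3 + 3642.84 + 13829.32 = 79030.98
Index = 79708.83 / 79030.98 × 100 = 100.8577

100.86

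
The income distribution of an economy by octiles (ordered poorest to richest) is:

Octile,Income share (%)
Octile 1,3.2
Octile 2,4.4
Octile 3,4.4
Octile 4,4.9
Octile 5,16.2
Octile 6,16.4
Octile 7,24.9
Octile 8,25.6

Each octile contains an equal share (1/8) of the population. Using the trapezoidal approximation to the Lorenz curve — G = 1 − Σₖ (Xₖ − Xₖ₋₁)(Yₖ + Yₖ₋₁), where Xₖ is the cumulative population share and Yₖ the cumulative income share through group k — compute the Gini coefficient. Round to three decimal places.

0.383

Cumulative income shares Yₖ: 0.0320, 0.0760, 0.1200, 0.1690, 0.3310, 0.4950, 0.7440, 1.0000
Σ (Xₖ−Xₖ₋₁)(Yₖ+Yₖ₋₁) = (1/8)(0.0320+0.0000) + (1/8)(0.0760+0.0320) + (1/8)(0.1200+0.0760) + (1/8)(0.1690+0.1200) + (1/8)(0.3310+0.1690) + (1/8)(0.4950+0.3310) + (1/8)(0.7440+0.4950) + (1/8)(1.0000+0.7440)
  = 0.0040 + 0.0135 + 0.0245 + 0.0361 + 0.0625 + 0.1033 + 0.1549 + 0.2180 = 0.6168
G = 1 − 0.6168 = 0.3832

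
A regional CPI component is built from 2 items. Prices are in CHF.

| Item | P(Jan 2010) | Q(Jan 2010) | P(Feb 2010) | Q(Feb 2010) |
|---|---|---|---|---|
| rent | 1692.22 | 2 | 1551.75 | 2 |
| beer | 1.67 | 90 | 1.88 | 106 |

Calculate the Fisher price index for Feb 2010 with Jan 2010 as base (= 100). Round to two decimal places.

Laspeyres component (base-period weights):
ΣP(Feb 2010)Q(Jan 2010) = 1551.75×2 + 1.88×90 = 3103.5 + 169.2 = 3272.7
ΣP(Jan 2010)Q(Jan 2010) = 1692.22×2 + 1.67×90 = 3384.44 + 150.3 = 3534.74
L = 3272.7 / 3534.74 × 100 = 92.5867
Paasche component (current-period weights):
ΣP(Feb 2010)Q(Feb 2010) = 1551.75×2 + 1.88×106 = 3103.5 + 199.28 = 3302.78
ΣP(Jan 2010)Q(Feb 2010) = 1692.22×2 + 1.67×106 = 3384.44 + 177.02 = 3561.46
P = 3302.78 / 3561.46 × 100 = 92.7367
Fisher = √(L × P) = √(92.5867 × 92.7367) = 92.6617

92.66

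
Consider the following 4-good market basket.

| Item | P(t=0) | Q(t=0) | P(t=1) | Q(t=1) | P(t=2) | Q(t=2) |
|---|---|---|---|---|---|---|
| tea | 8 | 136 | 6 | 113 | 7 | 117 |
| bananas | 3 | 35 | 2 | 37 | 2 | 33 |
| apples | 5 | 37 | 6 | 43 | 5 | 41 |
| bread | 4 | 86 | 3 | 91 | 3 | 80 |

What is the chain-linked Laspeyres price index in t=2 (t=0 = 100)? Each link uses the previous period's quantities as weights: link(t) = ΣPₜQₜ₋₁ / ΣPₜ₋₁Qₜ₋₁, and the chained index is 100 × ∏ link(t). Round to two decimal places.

83.65

Link t=0→t=1:
ΣP(t=1)Q(t=0) = 6×136 + 2×35 + 6×37 + 3×86 = 816 + 70 + 222 + 258 = 1366
ΣP(t=0)Q(t=0) = 8×136 + 3×35 + 5×37 + 4×86 = 1088 + 105 + 185 + 344 = 1722
link = 1366/1722 = 0.793264
Link t=1→t=2:
ΣP(t=2)Q(t=1) = 7×113 + 2×37 + 5×43 + 3×91 = 791 + 74 + 215 + 273 = 1353
ΣP(t=1)Q(t=1) = 6×113 + 2×37 + 6×43 + 3×91 = 678 + 74 + 258 + 273 = 1283
link = 1353/1283 = 1.054560
Chained index = 100 × 0.793264 × 1.054560 = 83.6544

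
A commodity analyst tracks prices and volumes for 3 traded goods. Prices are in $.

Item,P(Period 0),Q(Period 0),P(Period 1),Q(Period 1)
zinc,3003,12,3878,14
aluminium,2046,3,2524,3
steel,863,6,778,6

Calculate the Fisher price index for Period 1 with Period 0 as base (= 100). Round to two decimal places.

124.41

Laspeyres component (base-period weights):
ΣP(Period 1)Q(Period 0) = 3878×12 + 2524×3 + 778×6 = 46536 + 7572 + 4668 = 58776
ΣP(Period 0)Q(Period 0) = 3003×12 + 2046×3 + 863×6 = 36036 + 6138 + 5178 = 47352
L = 58776 / 47352 × 100 = 124.1257
Paasche component (current-period weights):
ΣP(Period 1)Q(Period 1) = 3878×14 + 2524×3 + 778×6 = 54292 + 7572 + 4668 = 66532
ΣP(Period 0)Q(Period 1) = 3003×14 + 2046×3 + 863×6 = 42042 + 6138 + 5178 = 53358
P = 66532 / 53358 × 100 = 124.6898
Fisher = √(L × P) = √(124.1257 × 124.6898) = 124.4074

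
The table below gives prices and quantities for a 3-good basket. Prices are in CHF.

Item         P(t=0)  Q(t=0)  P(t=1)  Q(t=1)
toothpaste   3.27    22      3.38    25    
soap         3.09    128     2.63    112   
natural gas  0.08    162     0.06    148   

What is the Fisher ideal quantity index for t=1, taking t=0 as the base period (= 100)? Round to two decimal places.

91.86

Laspeyres component (base-period weights):
ΣP(t=0)Q(t=1) = 3.27×25 + 3.09×112 + 0.08×148 = 81.75 + 346.08 + 11.84 = 439.67
ΣP(t=0)Q(t=0) = 3.27×22 + 3.09×128 + 0.08×162 = 71.94 + 395.52 + 12.96 = 480.42
L = 439.67 / 480.42 × 100 = 91.5178
Paasche component (current-period weights):
ΣP(t=1)Q(t=1) = 3.38×25 + 2.63×112 + 0.06×148 = 84.5 + 294.56 + 8.88 = 387.94
ΣP(t=1)Q(t=0) = 3.38×22 + 2.63×128 + 0.06×162 = 74.36 + 336.64 + 9.72 = 420.72
P = 387.94 / 420.72 × 100 = 92.2086
Fisher = √(L × P) = √(91.5178 × 92.2086) = 91.8626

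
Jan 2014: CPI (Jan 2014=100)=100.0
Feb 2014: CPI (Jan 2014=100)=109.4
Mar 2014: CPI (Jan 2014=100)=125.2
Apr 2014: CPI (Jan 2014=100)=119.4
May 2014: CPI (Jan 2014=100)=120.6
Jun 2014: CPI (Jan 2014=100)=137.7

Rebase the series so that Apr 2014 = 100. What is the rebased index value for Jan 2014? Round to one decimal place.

83.8

Rebased(Jan 2014) = 100.0 / 119.4 × 100 = 83.7521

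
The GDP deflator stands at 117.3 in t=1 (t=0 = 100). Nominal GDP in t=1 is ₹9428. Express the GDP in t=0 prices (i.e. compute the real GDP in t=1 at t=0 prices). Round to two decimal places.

Real = Nominal ÷ (Index/100) = 9428 ÷ (117.3/100)
     = 9428 ÷ 1.173 = 8037.5107

8037.51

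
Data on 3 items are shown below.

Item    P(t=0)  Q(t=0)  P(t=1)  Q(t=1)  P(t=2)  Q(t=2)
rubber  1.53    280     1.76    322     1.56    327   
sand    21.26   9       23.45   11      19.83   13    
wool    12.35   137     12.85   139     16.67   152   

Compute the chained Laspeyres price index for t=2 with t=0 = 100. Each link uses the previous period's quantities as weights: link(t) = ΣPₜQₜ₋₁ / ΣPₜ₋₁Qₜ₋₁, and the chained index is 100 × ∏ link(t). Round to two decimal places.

Link t=0→t=1:
ΣP(t=1)Q(t=0) = 1.76×280 + 23.45×9 + 12.85×137 = 492.8 + 211.05 + 1760.45 = 2464.3
ΣP(t=0)Q(t=0) = 1.53×280 + 21.26×9 + 12.35×137 = 428.4 + 191.34 + 1691.95 = 2311.69
link = 2464.3/2311.69 = 1.066017
Link t=1→t=2:
ΣP(t=2)Q(t=1) = 1.56×322 + 19.83×11 + 16.67×139 = 502.32 + 218.13 + 2317.13 = 3037.58
ΣP(t=1)Q(t=1) = 1.76×322 + 23.45×11 + 12.85×139 = 566.72 + 257.95 + 1786.15 = 2610.82
link = 3037.58/2610.82 = 1.163458
Chained index = 100 × 1.066017 × 1.163458 = 124.0266

124.03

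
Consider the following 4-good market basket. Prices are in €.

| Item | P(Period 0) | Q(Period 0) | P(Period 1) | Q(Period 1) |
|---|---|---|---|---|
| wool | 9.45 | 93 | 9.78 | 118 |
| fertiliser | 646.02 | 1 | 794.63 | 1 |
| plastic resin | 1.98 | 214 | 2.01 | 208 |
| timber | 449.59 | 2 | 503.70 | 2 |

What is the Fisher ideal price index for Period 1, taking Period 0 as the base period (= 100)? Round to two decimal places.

Laspeyres component (base-period weights):
ΣP(Period 1)Q(Period 0) = 9.78×93 + 794.63×1 + 2.01×214 + 503.70×2 = 909.54 + 794.63 + 430.14 + 1007.4 = 3141.71
ΣP(Period 0)Q(Period 0) = 9.45×93 + 646.02×1 + 1.98×214 + 449.59×2 = 878.85 + 646.02 + 423.72 + 899.18 = 2847.77
L = 3141.71 / 2847.77 × 100 = 110.3218
Paasche component (current-period weights):
ΣP(Period 1)Q(Period 1) = 9.78×118 + 794.63×1 + 2.01×208 + 503.70×2 = 1154.04 + 794.63 + 418.08 + 1007.4 = 3374.15
ΣP(Period 0)Q(Period 1) = 9.45×118 + 646.02×1 + 1.98×208 + 449.59×2 = 1115.1 + 646.02 + 411.84 + 899.18 = 3072.14
P = 3374.15 / 3072.14 × 100 = 109.8306
Fisher = √(L × P) = √(110.3218 × 109.8306) = 110.0759

110.08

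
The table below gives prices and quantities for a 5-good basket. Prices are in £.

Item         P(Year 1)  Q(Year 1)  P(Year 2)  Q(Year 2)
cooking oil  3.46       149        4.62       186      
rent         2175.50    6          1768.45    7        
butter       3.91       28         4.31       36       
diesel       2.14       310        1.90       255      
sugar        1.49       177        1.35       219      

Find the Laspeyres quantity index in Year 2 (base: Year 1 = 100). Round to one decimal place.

115.6

Laspeyres quantity index uses base-period prices as weights.
ΣP(Year 1)·Q(Year 2) = 3.46×186 + 2175.50×7 + 3.91×36 + 2.14×255 + 1.49×219 = 643.56 + 15228.5 + 140.76 + 545.7 + 326.31 = 16884.83
ΣP(Year 1)·Q(Year 1) = 3.46×149 + 2175.50×6 + 3.91×28 + 2.14×310 + 1.49×177 = 515.54 + 13053 + 109.48 + 663.4 + 263.73 = 14605.15
Index = 16884.83 / 14605.15 × 100 = 115.6087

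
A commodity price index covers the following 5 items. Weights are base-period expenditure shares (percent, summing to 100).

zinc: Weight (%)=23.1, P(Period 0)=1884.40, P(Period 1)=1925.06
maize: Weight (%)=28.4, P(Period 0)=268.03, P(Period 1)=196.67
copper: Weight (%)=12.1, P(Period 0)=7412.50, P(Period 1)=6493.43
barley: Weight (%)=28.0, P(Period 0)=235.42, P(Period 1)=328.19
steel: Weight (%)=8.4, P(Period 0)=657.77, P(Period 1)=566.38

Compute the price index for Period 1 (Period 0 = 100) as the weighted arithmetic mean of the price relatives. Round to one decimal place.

101.3

zinc: 23.1 × (1925.06/1884.40) = 23.1 × 1.021577 = 23.5984
maize: 28.4 × (196.67/268.03) = 28.4 × 0.733761 = 20.8388
copper: 12.1 × (6493.43/7412.50) = 12.1 × 0.876011 = 10.5997
barley: 28.0 × (328.19/235.42) = 28.0 × 1.394062 = 39.0337
steel: 8.4 × (566.38/657.77) = 8.4 × 0.861061 = 7.2329
Index = Σ wᵢ·(p₁ᵢ/p₀ᵢ) = 23.5984 + 20.8388 + 10.5997 + 39.0337 + 7.2329 = 101.3036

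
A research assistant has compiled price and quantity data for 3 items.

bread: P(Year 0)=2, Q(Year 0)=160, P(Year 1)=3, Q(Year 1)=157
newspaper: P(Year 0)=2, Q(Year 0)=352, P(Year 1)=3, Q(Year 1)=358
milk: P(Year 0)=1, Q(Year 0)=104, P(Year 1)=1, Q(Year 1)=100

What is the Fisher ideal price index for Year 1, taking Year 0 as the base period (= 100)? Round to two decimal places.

145.48

Laspeyres component (base-period weights):
ΣP(Year 1)Q(Year 0) = 3×160 + 3×352 + 1×104 = 480 + 1056 + 104 = 1640
ΣP(Year 0)Q(Year 0) = 2×160 + 2×352 + 1×104 = 320 + 704 + 104 = 1128
L = 1640 / 1128 × 100 = 145.3901
Paasche component (current-period weights):
ΣP(Year 1)Q(Year 1) = 3×157 + 3×358 + 1×100 = 471 + 1074 + 100 = 1645
ΣP(Year 0)Q(Year 1) = 2×157 + 2×358 + 1×100 = 314 + 716 + 100 = 1130
P = 1645 / 1130 × 100 = 145.5752
Fisher = √(L × P) = √(145.3901 × 145.5752) = 145.4826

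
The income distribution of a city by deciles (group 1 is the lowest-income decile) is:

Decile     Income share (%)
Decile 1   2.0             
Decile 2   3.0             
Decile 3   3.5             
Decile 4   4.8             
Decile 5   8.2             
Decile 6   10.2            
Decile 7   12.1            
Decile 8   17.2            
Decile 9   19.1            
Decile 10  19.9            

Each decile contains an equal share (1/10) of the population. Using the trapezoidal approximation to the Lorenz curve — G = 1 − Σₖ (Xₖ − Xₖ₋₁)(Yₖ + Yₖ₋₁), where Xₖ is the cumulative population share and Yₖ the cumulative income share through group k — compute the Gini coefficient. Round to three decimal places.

0.366

Cumulative income shares Yₖ: 0.0200, 0.0500, 0.0850, 0.1330, 0.2150, 0.3170, 0.4380, 0.6100, 0.8010, 1.0000
Σ (Xₖ−Xₖ₋₁)(Yₖ+Yₖ₋₁) = (1/10)(0.0200+0.0000) + (1/10)(0.0500+0.0200) + (1/10)(0.0850+0.0500) + (1/10)(0.1330+0.0850) + (1/10)(0.2150+0.1330) + (1/10)(0.3170+0.2150) + (1/10)(0.4380+0.3170) + (1/10)(0.6100+0.4380) + (1/10)(0.8010+0.6100) + (1/10)(1.0000+0.8010)
  = 0.0020 + 0.0070 + 0.0135 + 0.0218 + 0.0348 + 0.0532 + 0.0755 + 0.1048 + 0.1411 + 0.1801 = 0.6338
G = 1 − 0.6338 = 0.3662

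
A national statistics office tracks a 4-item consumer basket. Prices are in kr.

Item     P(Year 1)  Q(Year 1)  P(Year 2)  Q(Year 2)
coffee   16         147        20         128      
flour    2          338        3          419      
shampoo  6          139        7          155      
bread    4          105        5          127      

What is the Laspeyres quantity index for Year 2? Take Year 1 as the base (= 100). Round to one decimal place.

Laspeyres quantity index uses base-period prices as weights.
ΣP(Year 1)·Q(Year 2) = 16×128 + 2×419 + 6×155 + 4×127 = 2048 + 838 + 930 + 508 = 4324
ΣP(Year 1)·Q(Year 1) = 16×147 + 2×338 + 6×139 + 4×105 = 2352 + 676 + 834 + 420 = 4282
Index = 4324 / 4282 × 100 = 100.9809

101.0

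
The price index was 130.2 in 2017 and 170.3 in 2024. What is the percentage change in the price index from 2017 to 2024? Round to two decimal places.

Change = (170.3 − 130.2) / 130.2 × 100
       = 40.1 / 130.2 × 100 = 30.7988%

30.80%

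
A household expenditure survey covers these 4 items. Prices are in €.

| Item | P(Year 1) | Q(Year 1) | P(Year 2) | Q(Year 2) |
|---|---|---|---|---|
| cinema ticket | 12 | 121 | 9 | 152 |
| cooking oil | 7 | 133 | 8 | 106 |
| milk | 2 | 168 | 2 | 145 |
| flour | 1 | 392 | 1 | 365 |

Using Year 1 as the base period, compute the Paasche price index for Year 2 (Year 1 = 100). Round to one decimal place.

Paasche price index uses current-period quantities as weights.
ΣP(Year 2)·Q(Year 2) = 9×152 + 8×106 + 2×145 + 1×365 = 1368 + 848 + 290 + 365 = 2871
ΣP(Year 1)·Q(Year 2) = 12×152 + 7×106 + 2×145 + 1×365 = 1824 + 742 + 290 + 365 = 3221
Index = 2871 / 3221 × 100 = 89.1338

89.1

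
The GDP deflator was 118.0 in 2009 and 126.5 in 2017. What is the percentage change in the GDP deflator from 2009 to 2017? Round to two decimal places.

7.20%

Change = (126.5 − 118.0) / 118.0 × 100
       = 8.5 / 118.0 × 100 = 7.2034%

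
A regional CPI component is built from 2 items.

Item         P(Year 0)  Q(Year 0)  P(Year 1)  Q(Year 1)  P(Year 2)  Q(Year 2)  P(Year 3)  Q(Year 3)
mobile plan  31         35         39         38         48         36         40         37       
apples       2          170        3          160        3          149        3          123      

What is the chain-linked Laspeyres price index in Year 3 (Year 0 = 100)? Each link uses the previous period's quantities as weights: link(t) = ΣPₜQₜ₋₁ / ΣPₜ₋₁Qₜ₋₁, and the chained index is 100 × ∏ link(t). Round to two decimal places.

134.05

Link Year 0→Year 1:
ΣP(Year 1)Q(Year 0) = 39×35 + 3×170 = 1365 + 510 = 1875
ΣP(Year 0)Q(Year 0) = 31×35 + 2×170 = 1085 + 340 = 1425
link = 1875/1425 = 1.315789
Link Year 1→Year 2:
ΣP(Year 2)Q(Year 1) = 48×38 + 3×160 = 1824 + 480 = 2304
ΣP(Year 1)Q(Year 1) = 39×38 + 3×160 = 1482 + 480 = 1962
link = 2304/1962 = 1.174312
Link Year 2→Year 3:
ΣP(Year 3)Q(Year 2) = 40×36 + 3×149 = 1440 + 447 = 1887
ΣP(Year 2)Q(Year 2) = 48×36 + 3×149 = 1728 + 447 = 2175
link = 1887/2175 = 0.867586
Chained index = 100 × 1.315789 × 1.174312 × 0.867586 = 134.0548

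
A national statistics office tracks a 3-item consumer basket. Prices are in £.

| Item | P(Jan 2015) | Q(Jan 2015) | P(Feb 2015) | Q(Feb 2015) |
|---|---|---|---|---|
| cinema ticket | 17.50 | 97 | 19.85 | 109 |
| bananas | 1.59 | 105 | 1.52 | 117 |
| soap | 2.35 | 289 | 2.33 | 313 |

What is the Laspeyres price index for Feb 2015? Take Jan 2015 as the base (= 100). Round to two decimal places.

Laspeyres price index uses base-period quantities as weights.
ΣP(Feb 2015)·Q(Jan 2015) = 19.85×97 + 1.52×105 + 2.33×289 = 1925.45 + 159.6 + 673.37 = 2758.42
ΣP(Jan 2015)·Q(Jan 2015) = 17.50×97 + 1.59×105 + 2.35×289 = 1697.5 + 166.95 + 679.15 = 2543.6
Index = 2758.42 / 2543.6 × 100 = 108.4455

108.45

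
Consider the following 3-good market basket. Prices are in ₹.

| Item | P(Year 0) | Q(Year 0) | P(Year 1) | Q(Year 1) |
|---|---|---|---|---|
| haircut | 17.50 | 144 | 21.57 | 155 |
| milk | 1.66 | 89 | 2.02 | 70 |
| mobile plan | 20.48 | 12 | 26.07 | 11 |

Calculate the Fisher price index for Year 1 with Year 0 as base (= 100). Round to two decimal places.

Laspeyres component (base-period weights):
ΣP(Year 1)Q(Year 0) = 21.57×144 + 2.02×89 + 26.07×12 = 3106.08 + 179.78 + 312.84 = 3598.7
ΣP(Year 0)Q(Year 0) = 17.50×144 + 1.66×89 + 20.48×12 = 2520 + 147.74 + 245.76 = 2913.5
L = 3598.7 / 2913.5 × 100 = 123.5181
Paasche component (current-period weights):
ΣP(Year 1)Q(Year 1) = 21.57×155 + 2.02×70 + 26.07×11 = 3343.35 + 141.4 + 286.77 = 3771.52
ΣP(Year 0)Q(Year 1) = 17.50×155 + 1.66×70 + 20.48×11 = 2712.5 + 116.2 + 225.28 = 3053.98
P = 3771.52 / 3053.98 × 100 = 123.4952
Fisher = √(L × P) = √(123.5181 × 123.4952) = 123.5067

123.51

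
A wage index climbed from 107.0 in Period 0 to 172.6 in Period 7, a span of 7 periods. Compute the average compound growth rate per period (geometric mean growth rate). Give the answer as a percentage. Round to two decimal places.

Growth factor = (172.6/107.0)^(1/7) = (1.613084)^(1/7) = 1.070694
Growth rate = 1.070694 − 1 = 0.070694 = 7.0694%

7.07%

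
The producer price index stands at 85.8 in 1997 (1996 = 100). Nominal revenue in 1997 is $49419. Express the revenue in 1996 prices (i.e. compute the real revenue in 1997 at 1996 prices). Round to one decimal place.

57597.9

Real = Nominal ÷ (Index/100) = 49419 ÷ (85.8/100)
     = 49419 ÷ 0.858 = 57597.9021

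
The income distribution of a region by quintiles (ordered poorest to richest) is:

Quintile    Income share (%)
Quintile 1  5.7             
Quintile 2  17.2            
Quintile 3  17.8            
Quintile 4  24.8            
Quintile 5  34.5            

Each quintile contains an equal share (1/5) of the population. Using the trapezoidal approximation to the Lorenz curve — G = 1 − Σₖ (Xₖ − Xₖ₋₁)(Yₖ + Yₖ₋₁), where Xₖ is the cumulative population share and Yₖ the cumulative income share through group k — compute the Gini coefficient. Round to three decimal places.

Cumulative income shares Yₖ: 0.0570, 0.2290, 0.4070, 0.6550, 1.0000
Σ (Xₖ−Xₖ₋₁)(Yₖ+Yₖ₋₁) = (1/5)(0.0570+0.0000) + (1/5)(0.2290+0.0570) + (1/5)(0.4070+0.2290) + (1/5)(0.6550+0.4070) + (1/5)(1.0000+0.6550)
  = 0.0114 + 0.0572 + 0.1272 + 0.2124 + 0.3310 = 0.7392
G = 1 − 0.7392 = 0.2608

0.261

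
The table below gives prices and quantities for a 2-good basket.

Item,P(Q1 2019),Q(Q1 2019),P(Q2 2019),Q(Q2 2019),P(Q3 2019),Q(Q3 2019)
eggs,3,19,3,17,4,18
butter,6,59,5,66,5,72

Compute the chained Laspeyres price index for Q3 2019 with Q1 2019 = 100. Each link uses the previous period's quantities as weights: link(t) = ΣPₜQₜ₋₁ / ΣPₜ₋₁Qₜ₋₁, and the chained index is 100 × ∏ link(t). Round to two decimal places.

89.47

Link Q1 2019→Q2 2019:
ΣP(Q2 2019)Q(Q1 2019) = 3×19 + 5×59 = 57 + 295 = 352
ΣP(Q1 2019)Q(Q1 2019) = 3×19 + 6×59 = 57 + 354 = 411
link = 352/411 = 0.856448
Link Q2 2019→Q3 2019:
ΣP(Q3 2019)Q(Q2 2019) = 4×17 + 5×66 = 68 + 330 = 398
ΣP(Q2 2019)Q(Q2 2019) = 3×17 + 5×66 = 51 + 330 = 381
link = 398/381 = 1.044619
Chained index = 100 × 0.856448 × 1.044619 = 89.4662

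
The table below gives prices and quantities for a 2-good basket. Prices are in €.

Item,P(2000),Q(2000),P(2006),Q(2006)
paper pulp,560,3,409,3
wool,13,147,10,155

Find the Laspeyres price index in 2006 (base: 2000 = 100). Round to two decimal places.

Laspeyres price index uses base-period quantities as weights.
ΣP(2006)·Q(2000) = 409×3 + 10×147 = 1227 + 1470 = 2697
ΣP(2000)·Q(2000) = 560×3 + 13×147 = 1680 + 1911 = 3591
Index = 2697 / 3591 × 100 = 75.1044

75.10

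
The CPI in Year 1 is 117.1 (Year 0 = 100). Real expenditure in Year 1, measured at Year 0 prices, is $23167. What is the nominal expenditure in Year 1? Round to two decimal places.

Nominal = Real × (Index/100) = 23167 × (117.1/100)
        = 23167 × 1.171 = 27128.5570

27128.56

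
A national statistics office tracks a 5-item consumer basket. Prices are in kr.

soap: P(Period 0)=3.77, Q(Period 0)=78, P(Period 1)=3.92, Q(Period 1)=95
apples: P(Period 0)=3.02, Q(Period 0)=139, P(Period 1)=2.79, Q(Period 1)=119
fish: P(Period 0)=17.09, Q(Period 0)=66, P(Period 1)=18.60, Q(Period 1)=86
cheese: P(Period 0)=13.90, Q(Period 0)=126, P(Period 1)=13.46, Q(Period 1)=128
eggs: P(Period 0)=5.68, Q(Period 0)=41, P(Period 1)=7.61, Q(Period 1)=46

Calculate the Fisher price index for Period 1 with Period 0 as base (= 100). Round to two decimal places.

103.11

Laspeyres component (base-period weights):
ΣP(Period 1)Q(Period 0) = 3.92×78 + 2.79×139 + 18.60×66 + 13.46×126 + 7.61×41 = 305.76 + 387.81 + 1227.6 + 1695.96 + 312.01 = 3929.14
ΣP(Period 0)Q(Period 0) = 3.77×78 + 3.02×139 + 17.09×66 + 13.90×126 + 5.68×41 = 294.06 + 419.78 + 1127.94 + 1751.4 + 232.88 = 3826.06
L = 3929.14 / 3826.06 × 100 = 102.6942
Paasche component (current-period weights):
ΣP(Period 1)Q(Period 1) = 3.92×95 + 2.79×119 + 18.60×86 + 13.46×128 + 7.61×46 = 372.4 + 332.01 + 1599.6 + 1722.88 + 350.06 = 4376.95
ΣP(Period 0)Q(Period 1) = 3.77×95 + 3.02×119 + 17.09×86 + 13.90×128 + 5.68×46 = 358.15 + 359.38 + 1469.74 + 1779.2 + 261.28 = 4227.75
P = 4376.95 / 4227.75 × 100 = 103.5291
Fisher = √(L × P) = √(102.6942 × 103.5291) = 103.1108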